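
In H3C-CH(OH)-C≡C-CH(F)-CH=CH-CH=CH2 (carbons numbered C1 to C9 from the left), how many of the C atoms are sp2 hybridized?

4

C1: sp3
C2: sp3
C3: sp
C4: sp
C5: sp3
C6: sp2 ✓
C7: sp2 ✓
C8: sp2 ✓
C9: sp2 ✓
C6, C7, C8, C9 → 4 sp2 carbons.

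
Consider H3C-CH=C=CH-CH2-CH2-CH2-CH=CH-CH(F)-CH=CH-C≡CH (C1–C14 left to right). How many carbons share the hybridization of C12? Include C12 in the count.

6

C12 is sp2 (one π bond).
C1: sp3
C2: sp2 ✓
C3: sp
C4: sp2 ✓
C5: sp3
C6: sp3
C7: sp3
C8: sp2 ✓
C9: sp2 ✓
C10: sp3
C11: sp2 ✓
C12: sp2 ✓
C13: sp
C14: sp
6 carbons are sp2.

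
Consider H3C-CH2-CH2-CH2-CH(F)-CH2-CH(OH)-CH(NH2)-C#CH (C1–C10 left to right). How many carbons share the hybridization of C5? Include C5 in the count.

C5 is sp3 (only σ bonds).
C1: sp3 ✓
C2: sp3 ✓
C3: sp3 ✓
C4: sp3 ✓
C5: sp3 ✓
C6: sp3 ✓
C7: sp3 ✓
C8: sp3 ✓
C9: sp
C10: sp
8 carbons are sp3.

8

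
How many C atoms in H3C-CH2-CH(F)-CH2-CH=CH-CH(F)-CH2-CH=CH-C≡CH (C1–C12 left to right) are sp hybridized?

C1: sp3
C2: sp3
C3: sp3
C4: sp3
C5: sp2
C6: sp2
C7: sp3
C8: sp3
C9: sp2
C10: sp2
C11: sp ✓
C12: sp ✓
C11, C12 → 2 sp carbons.

2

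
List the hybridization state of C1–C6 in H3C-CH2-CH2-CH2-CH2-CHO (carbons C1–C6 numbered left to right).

C1 sp3, C2 sp3, C3 sp3, C4 sp3, C5 sp3, C6 sp2

C1 carries 4 σ bonds, giving a steric number of 4, so it is sp3.
C2 is sp3: 4 σ bonds, 4 electron-density regions.
C3: 4 σ bonds; 4 regions of electron density → sp3.
C4 has 4 σ bonds: steric number 4 → sp3.
C5 is sp3: 4 σ bonds, 4 electron-density regions.
C6: 3 σ bonds, plus one π bond; 3 regions of electron density → sp2.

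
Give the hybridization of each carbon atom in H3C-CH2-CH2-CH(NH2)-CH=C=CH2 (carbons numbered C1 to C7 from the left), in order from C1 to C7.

C1 — 4 σ bonds. Steric number 4, so sp3.
C2: 4 σ bonds; 4 regions of electron density → sp3.
C3: 4 σ bonds; 4 regions of electron density → sp3.
C4 has 4 σ bonds: steric number 4 → sp3.
C5 is sp2: 3 σ bonds, plus one π bond, 3 electron-density regions.
C6 (2 σ bonds, plus two π bonds) has steric number 2: sp.
C7 has 3 σ bonds, plus one π bond: steric number 3 → sp2.

C1 sp3, C2 sp3, C3 sp3, C4 sp3, C5 sp2, C6 sp, C7 sp2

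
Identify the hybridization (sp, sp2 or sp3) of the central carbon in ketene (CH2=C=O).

sp

The central carbon: 2 σ bonds, plus two π bonds — 2 electron domains, sp.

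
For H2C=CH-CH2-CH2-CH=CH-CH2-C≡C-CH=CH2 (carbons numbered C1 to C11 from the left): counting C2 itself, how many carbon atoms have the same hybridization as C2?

C2 is sp2 (one π bond).
C1: sp2 ✓
C2: sp2 ✓
C3: sp3
C4: sp3
C5: sp2 ✓
C6: sp2 ✓
C7: sp3
C8: sp
C9: sp
C10: sp2 ✓
C11: sp2 ✓
6 carbons are sp2.

6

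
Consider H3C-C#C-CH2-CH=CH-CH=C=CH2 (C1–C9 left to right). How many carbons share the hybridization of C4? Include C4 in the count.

C4 is sp3 (only σ bonds).
C1: sp3 ✓
C2: sp
C3: sp
C4: sp3 ✓
C5: sp2
C6: sp2
C7: sp2
C8: sp
C9: sp2
2 carbons are sp3.

2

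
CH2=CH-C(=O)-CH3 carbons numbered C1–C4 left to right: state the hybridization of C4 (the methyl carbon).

C4 (the methyl carbon) carries 4 σ bonds, giving a steric number of 4, so it is sp3.

sp^3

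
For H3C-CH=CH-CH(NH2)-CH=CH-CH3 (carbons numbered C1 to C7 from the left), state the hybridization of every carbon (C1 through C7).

C1 sp3, C2 sp2, C3 sp2, C4 sp3, C5 sp2, C6 sp2, C7 sp3

C1 — 4 σ bonds. Steric number 4, so sp3.
C2 — 3 σ bonds, plus one π bond. Steric number 3, so sp2.
C3 (3 σ bonds, plus one π bond) has steric number 3: sp2.
C4 is sp3: 4 σ bonds, 4 electron-density regions.
C5 (3 σ bonds, plus one π bond) has steric number 3: sp2.
C6 (3 σ bonds, plus one π bond) has steric number 3: sp2.
C7 — 4 σ bonds. Steric number 4, so sp3.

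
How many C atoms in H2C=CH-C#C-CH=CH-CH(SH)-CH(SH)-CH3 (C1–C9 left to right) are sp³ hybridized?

3

C1: sp2
C2: sp2
C3: sp
C4: sp
C5: sp2
C6: sp2
C7: sp3 ✓
C8: sp3 ✓
C9: sp3 ✓
C7, C8, C9 → 3 sp3 carbons.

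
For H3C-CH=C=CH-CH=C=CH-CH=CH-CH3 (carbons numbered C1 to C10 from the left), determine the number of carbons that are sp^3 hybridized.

2

C1: sp3 ✓
C2: sp2
C3: sp
C4: sp2
C5: sp2
C6: sp
C7: sp2
C8: sp2
C9: sp2
C10: sp3 ✓
C1, C10 → 2 sp3 carbons.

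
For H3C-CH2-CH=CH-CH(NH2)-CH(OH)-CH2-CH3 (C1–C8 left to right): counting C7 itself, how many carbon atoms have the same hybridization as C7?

6

C7 is sp3 (only σ bonds).
C1: sp3 ✓
C2: sp3 ✓
C3: sp2
C4: sp2
C5: sp3 ✓
C6: sp3 ✓
C7: sp3 ✓
C8: sp3 ✓
6 carbons are sp3.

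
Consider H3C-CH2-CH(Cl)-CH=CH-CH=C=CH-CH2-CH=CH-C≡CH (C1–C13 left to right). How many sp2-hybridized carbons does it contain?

6

C1: sp3
C2: sp3
C3: sp3
C4: sp2 ✓
C5: sp2 ✓
C6: sp2 ✓
C7: sp
C8: sp2 ✓
C9: sp3
C10: sp2 ✓
C11: sp2 ✓
C12: sp
C13: sp
C4, C5, C6, C8, C10, C11 → 6 sp2 carbons.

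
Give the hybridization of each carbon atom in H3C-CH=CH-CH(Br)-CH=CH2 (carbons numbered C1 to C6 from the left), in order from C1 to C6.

C1: 4 σ bonds; 4 regions of electron density → sp3.
C2 is sp2: 3 σ bonds, plus one π bond, 3 electron-density regions.
C3 is sp2: 3 σ bonds, plus one π bond, 3 electron-density regions.
C4 — 4 σ bonds. Steric number 4, so sp3.
C5 has 3 σ bonds, plus one π bond: steric number 3 → sp2.
C6 carries 3 σ bonds, plus one π bond, giving a steric number of 3, so it is sp2.

C1 sp3, C2 sp2, C3 sp2, C4 sp3, C5 sp2, C6 sp2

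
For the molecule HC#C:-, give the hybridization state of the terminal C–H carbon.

The terminal C–H carbon is sp: 2 σ bonds, plus two π bonds, 2 electron-density regions.

sp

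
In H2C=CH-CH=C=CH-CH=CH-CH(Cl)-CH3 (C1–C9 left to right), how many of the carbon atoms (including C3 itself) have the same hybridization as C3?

C3 is sp2 (one π bond).
C1: sp2 ✓
C2: sp2 ✓
C3: sp2 ✓
C4: sp
C5: sp2 ✓
C6: sp2 ✓
C7: sp2 ✓
C8: sp3
C9: sp3
6 carbons are sp2.

6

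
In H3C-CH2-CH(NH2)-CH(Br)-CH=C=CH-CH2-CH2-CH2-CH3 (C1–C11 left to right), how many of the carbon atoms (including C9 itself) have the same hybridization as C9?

8

C9 is sp3 (only σ bonds).
C1: sp3 ✓
C2: sp3 ✓
C3: sp3 ✓
C4: sp3 ✓
C5: sp2
C6: sp
C7: sp2
C8: sp3 ✓
C9: sp3 ✓
C10: sp3 ✓
C11: sp3 ✓
8 carbons are sp3.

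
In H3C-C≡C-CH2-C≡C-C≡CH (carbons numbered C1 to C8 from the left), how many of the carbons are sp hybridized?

C1: sp3
C2: sp ✓
C3: sp ✓
C4: sp3
C5: sp ✓
C6: sp ✓
C7: sp ✓
C8: sp ✓
C2, C3, C5, C6, C7, C8 → 6 sp carbons.

6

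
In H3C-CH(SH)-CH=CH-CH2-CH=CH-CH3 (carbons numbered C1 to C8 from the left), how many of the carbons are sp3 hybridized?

4

C1: sp3 ✓
C2: sp3 ✓
C3: sp2
C4: sp2
C5: sp3 ✓
C6: sp2
C7: sp2
C8: sp3 ✓
C1, C2, C5, C8 → 4 sp3 carbons.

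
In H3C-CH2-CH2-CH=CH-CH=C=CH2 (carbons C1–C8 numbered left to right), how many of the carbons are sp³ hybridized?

C1: sp3 ✓
C2: sp3 ✓
C3: sp3 ✓
C4: sp2
C5: sp2
C6: sp2
C7: sp
C8: sp2
C1, C2, C3 → 3 sp3 carbons.

3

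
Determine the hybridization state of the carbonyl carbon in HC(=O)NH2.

The carbonyl carbon is sp2: 3 σ bonds, plus one π bond, 3 electron-density regions.

sp²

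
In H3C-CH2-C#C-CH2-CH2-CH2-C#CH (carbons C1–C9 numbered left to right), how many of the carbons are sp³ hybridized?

5

C1: sp3 ✓
C2: sp3 ✓
C3: sp
C4: sp
C5: sp3 ✓
C6: sp3 ✓
C7: sp3 ✓
C8: sp
C9: sp
C1, C2, C5, C6, C7 → 5 sp3 carbons.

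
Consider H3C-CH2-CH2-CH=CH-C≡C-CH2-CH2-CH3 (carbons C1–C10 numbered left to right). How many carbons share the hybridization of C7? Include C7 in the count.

2

C7 is sp (two π bonds).
C1: sp3
C2: sp3
C3: sp3
C4: sp2
C5: sp2
C6: sp ✓
C7: sp ✓
C8: sp3
C9: sp3
C10: sp3
2 carbons are sp.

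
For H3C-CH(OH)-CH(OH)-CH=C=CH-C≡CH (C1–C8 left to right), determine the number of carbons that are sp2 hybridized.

2

C1: sp3
C2: sp3
C3: sp3
C4: sp2 ✓
C5: sp
C6: sp2 ✓
C7: sp
C8: sp
C4, C6 → 2 sp2 carbons.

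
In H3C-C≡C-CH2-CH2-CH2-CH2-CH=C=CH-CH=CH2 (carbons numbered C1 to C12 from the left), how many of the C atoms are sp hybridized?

C1: sp3
C2: sp ✓
C3: sp ✓
C4: sp3
C5: sp3
C6: sp3
C7: sp3
C8: sp2
C9: sp ✓
C10: sp2
C11: sp2
C12: sp2
C2, C3, C9 → 3 sp carbons.

3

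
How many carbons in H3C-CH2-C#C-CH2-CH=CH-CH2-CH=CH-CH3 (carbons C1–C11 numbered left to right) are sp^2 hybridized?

4

C1: sp3
C2: sp3
C3: sp
C4: sp
C5: sp3
C6: sp2 ✓
C7: sp2 ✓
C8: sp3
C9: sp2 ✓
C10: sp2 ✓
C11: sp3
C6, C7, C9, C10 → 4 sp2 carbons.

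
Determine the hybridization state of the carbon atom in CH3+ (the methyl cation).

Three σ bonds to H, empty p orbital → sp2, trigonal planar.

sp^2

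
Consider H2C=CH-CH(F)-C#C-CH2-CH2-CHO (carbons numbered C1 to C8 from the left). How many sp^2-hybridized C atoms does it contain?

3

C1: sp2 ✓
C2: sp2 ✓
C3: sp3
C4: sp
C5: sp
C6: sp3
C7: sp3
C8: sp2 ✓
C1, C2, C8 → 3 sp2 carbons.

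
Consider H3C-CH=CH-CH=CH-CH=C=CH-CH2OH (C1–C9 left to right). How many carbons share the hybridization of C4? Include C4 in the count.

C4 is sp2 (one π bond).
C1: sp3
C2: sp2 ✓
C3: sp2 ✓
C4: sp2 ✓
C5: sp2 ✓
C6: sp2 ✓
C7: sp
C8: sp2 ✓
C9: sp3
6 carbons are sp2.

6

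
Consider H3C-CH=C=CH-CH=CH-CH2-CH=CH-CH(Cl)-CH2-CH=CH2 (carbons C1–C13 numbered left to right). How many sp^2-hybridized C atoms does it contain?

8

C1: sp3
C2: sp2 ✓
C3: sp
C4: sp2 ✓
C5: sp2 ✓
C6: sp2 ✓
C7: sp3
C8: sp2 ✓
C9: sp2 ✓
C10: sp3
C11: sp3
C12: sp2 ✓
C13: sp2 ✓
C2, C4, C5, C6, C8, C9, C12, C13 → 8 sp2 carbons.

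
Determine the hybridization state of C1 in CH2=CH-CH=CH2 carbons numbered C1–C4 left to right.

sp2

C1 (3 σ bonds, plus one π bond) has steric number 3: sp2.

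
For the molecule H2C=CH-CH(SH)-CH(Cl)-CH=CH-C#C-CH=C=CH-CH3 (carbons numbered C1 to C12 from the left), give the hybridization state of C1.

sp^2

C1 is sp2: 3 σ bonds, plus one π bond, 3 electron-density regions.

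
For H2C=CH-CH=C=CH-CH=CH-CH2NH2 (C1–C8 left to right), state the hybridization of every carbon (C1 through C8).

C1 carries 3 σ bonds, plus one π bond, giving a steric number of 3, so it is sp2.
C2 is sp2: 3 σ bonds, plus one π bond, 3 electron-density regions.
C3 (3 σ bonds, plus one π bond) has steric number 3: sp2.
C4 carries 2 σ bonds, plus two π bonds, giving a steric number of 2, so it is sp.
C5 is sp2: 3 σ bonds, plus one π bond, 3 electron-density regions.
C6: 3 σ bonds, plus one π bond — 3 electron domains, sp2.
C7: 3 σ bonds, plus one π bond — 3 electron domains, sp2.
C8 (4 σ bonds) has steric number 4: sp3.

C1 sp2, C2 sp2, C3 sp2, C4 sp, C5 sp2, C6 sp2, C7 sp2, C8 sp3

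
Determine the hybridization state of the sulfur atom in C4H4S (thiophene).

sp^2

Analogous to furan: one S lone pair in the aromatic π system, S is sp2.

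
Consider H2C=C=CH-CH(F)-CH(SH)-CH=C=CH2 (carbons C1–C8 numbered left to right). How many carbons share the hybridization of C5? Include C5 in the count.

2

C5 is sp3 (only σ bonds).
C1: sp2
C2: sp
C3: sp2
C4: sp3 ✓
C5: sp3 ✓
C6: sp2
C7: sp
C8: sp2
2 carbons are sp3.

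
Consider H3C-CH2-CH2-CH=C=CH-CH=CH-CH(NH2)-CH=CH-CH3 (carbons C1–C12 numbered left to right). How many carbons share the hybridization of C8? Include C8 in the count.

C8 is sp2 (one π bond).
C1: sp3
C2: sp3
C3: sp3
C4: sp2 ✓
C5: sp
C6: sp2 ✓
C7: sp2 ✓
C8: sp2 ✓
C9: sp3
C10: sp2 ✓
C11: sp2 ✓
C12: sp3
6 carbons are sp2.

6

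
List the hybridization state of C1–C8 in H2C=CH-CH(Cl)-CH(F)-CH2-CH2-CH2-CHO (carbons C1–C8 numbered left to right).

C1: 3 σ bonds, plus one π bond; 3 regions of electron density → sp2.
C2 has 3 σ bonds, plus one π bond: steric number 3 → sp2.
C3 — 4 σ bonds. Steric number 4, so sp3.
C4 — 4 σ bonds. Steric number 4, so sp3.
C5 is sp3: 4 σ bonds, 4 electron-density regions.
C6 — 4 σ bonds. Steric number 4, so sp3.
C7 is sp3: 4 σ bonds, 4 electron-density regions.
C8 has 3 σ bonds, plus one π bond: steric number 3 → sp2.

C1 sp2, C2 sp2, C3 sp3, C4 sp3, C5 sp3, C6 sp3, C7 sp3, C8 sp2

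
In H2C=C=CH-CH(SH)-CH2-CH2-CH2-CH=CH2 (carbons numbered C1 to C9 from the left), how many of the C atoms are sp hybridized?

C1: sp2
C2: sp ✓
C3: sp2
C4: sp3
C5: sp3
C6: sp3
C7: sp3
C8: sp2
C9: sp2
C2 → 1 sp carbon.

1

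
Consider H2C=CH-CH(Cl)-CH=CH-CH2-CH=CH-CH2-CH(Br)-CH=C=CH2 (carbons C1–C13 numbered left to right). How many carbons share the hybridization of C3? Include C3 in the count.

C3 is sp3 (only σ bonds).
C1: sp2
C2: sp2
C3: sp3 ✓
C4: sp2
C5: sp2
C6: sp3 ✓
C7: sp2
C8: sp2
C9: sp3 ✓
C10: sp3 ✓
C11: sp2
C12: sp
C13: sp2
4 carbons are sp3.

4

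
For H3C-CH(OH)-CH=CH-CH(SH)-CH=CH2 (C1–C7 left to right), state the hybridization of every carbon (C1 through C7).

C1: 4 σ bonds — 4 electron domains, sp3.
C2 is sp3: 4 σ bonds, 4 electron-density regions.
C3 is sp2: 3 σ bonds, plus one π bond, 3 electron-density regions.
C4 has 3 σ bonds, plus one π bond: steric number 3 → sp2.
C5 — 4 σ bonds. Steric number 4, so sp3.
C6 is sp2: 3 σ bonds, plus one π bond, 3 electron-density regions.
C7: 3 σ bonds, plus one π bond — 3 electron domains, sp2.

C1 sp3, C2 sp3, C3 sp2, C4 sp2, C5 sp3, C6 sp2, C7 sp2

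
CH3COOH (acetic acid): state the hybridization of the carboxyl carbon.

The carboxyl carbon is sp2: 3 σ bonds, plus one π bond, 3 electron-density regions.

sp²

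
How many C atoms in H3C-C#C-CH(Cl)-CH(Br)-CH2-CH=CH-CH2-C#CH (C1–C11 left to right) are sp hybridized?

C1: sp3
C2: sp ✓
C3: sp ✓
C4: sp3
C5: sp3
C6: sp3
C7: sp2
C8: sp2
C9: sp3
C10: sp ✓
C11: sp ✓
C2, C3, C10, C11 → 4 sp carbons.

4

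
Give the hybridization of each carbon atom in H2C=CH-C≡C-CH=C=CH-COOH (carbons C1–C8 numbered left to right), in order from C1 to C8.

C1 (3 σ bonds, plus one π bond) has steric number 3: sp2.
C2 (3 σ bonds, plus one π bond) has steric number 3: sp2.
C3 has 2 σ bonds, plus two π bonds: steric number 2 → sp.
C4 carries 2 σ bonds, plus two π bonds, giving a steric number of 2, so it is sp.
C5 carries 3 σ bonds, plus one π bond, giving a steric number of 3, so it is sp2.
C6 — 2 σ bonds, plus two π bonds. Steric number 2, so sp.
C7 has 3 σ bonds, plus one π bond: steric number 3 → sp2.
C8 (3 σ bonds, plus one π bond) has steric number 3: sp2.

C1 sp2, C2 sp2, C3 sp, C4 sp, C5 sp2, C6 sp, C7 sp2, C8 sp2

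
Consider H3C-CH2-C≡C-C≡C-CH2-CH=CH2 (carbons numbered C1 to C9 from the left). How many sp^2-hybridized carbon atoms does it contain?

2

C1: sp3
C2: sp3
C3: sp
C4: sp
C5: sp
C6: sp
C7: sp3
C8: sp2 ✓
C9: sp2 ✓
C8, C9 → 2 sp2 carbons.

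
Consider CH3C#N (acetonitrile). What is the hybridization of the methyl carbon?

The methyl carbon: 4 σ bonds — 4 electron domains, sp3.

sp3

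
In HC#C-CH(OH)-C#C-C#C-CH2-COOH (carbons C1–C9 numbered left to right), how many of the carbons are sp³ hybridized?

C1: sp
C2: sp
C3: sp3 ✓
C4: sp
C5: sp
C6: sp
C7: sp
C8: sp3 ✓
C9: sp2
C3, C8 → 2 sp3 carbons.

2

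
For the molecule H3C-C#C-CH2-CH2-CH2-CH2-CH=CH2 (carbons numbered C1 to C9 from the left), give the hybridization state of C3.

sp

C3 — 2 σ bonds, plus two π bonds. Steric number 2, so sp.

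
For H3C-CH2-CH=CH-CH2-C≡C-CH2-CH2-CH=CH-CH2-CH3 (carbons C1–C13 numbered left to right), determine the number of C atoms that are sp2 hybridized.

4

C1: sp3
C2: sp3
C3: sp2 ✓
C4: sp2 ✓
C5: sp3
C6: sp
C7: sp
C8: sp3
C9: sp3
C10: sp2 ✓
C11: sp2 ✓
C12: sp3
C13: sp3
C3, C4, C10, C11 → 4 sp2 carbons.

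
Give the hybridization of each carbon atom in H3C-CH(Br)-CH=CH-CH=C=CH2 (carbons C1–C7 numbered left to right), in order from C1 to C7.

C1 sp3, C2 sp3, C3 sp2, C4 sp2, C5 sp2, C6 sp, C7 sp2

C1 — 4 σ bonds. Steric number 4, so sp3.
C2 carries 4 σ bonds, giving a steric number of 4, so it is sp3.
C3 has 3 σ bonds, plus one π bond: steric number 3 → sp2.
C4: 3 σ bonds, plus one π bond — 3 electron domains, sp2.
C5 is sp2: 3 σ bonds, plus one π bond, 3 electron-density regions.
C6 has 2 σ bonds, plus two π bonds: steric number 2 → sp.
C7: 3 σ bonds, plus one π bond — 3 electron domains, sp2.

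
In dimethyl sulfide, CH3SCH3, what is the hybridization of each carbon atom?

Each carbon atom is sp3: 4 σ bonds, 4 electron-density regions.

sp³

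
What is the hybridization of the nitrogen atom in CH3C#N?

sp

N has one σ bond and one lone pair: steric number 2 → sp.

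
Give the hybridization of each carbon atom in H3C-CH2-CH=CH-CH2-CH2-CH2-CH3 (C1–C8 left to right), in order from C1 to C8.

C1 — 4 σ bonds. Steric number 4, so sp3.
C2 has 4 σ bonds: steric number 4 → sp3.
C3 (3 σ bonds, plus one π bond) has steric number 3: sp2.
C4 is sp2: 3 σ bonds, plus one π bond, 3 electron-density regions.
C5 carries 4 σ bonds, giving a steric number of 4, so it is sp3.
C6 has 4 σ bonds: steric number 4 → sp3.
C7 — 4 σ bonds. Steric number 4, so sp3.
C8 — 4 σ bonds. Steric number 4, so sp3.

C1 sp3, C2 sp3, C3 sp2, C4 sp2, C5 sp3, C6 sp3, C7 sp3, C8 sp3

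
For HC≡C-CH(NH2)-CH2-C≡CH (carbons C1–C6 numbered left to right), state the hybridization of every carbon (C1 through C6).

C1: 2 σ bonds, plus two π bonds — 2 electron domains, sp.
C2 (2 σ bonds, plus two π bonds) has steric number 2: sp.
C3 — 4 σ bonds. Steric number 4, so sp3.
C4 — 4 σ bonds. Steric number 4, so sp3.
C5 carries 2 σ bonds, plus two π bonds, giving a steric number of 2, so it is sp.
C6 is sp: 2 σ bonds, plus two π bonds, 2 electron-density regions.

C1 sp, C2 sp, C3 sp3, C4 sp3, C5 sp, C6 sp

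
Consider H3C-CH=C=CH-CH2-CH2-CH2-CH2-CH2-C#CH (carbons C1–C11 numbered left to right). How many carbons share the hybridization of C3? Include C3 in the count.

C3 is sp (two π bonds).
C1: sp3
C2: sp2
C3: sp ✓
C4: sp2
C5: sp3
C6: sp3
C7: sp3
C8: sp3
C9: sp3
C10: sp ✓
C11: sp ✓
3 carbons are sp.

3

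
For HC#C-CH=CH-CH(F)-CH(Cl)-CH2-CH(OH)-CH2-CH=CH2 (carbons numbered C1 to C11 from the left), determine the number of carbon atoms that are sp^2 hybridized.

4

C1: sp
C2: sp
C3: sp2 ✓
C4: sp2 ✓
C5: sp3
C6: sp3
C7: sp3
C8: sp3
C9: sp3
C10: sp2 ✓
C11: sp2 ✓
C3, C4, C10, C11 → 4 sp2 carbons.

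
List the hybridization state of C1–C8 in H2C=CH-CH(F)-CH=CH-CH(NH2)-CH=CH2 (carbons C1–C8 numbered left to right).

C1 sp2, C2 sp2, C3 sp3, C4 sp2, C5 sp2, C6 sp3, C7 sp2, C8 sp2

C1 is sp2: 3 σ bonds, plus one π bond, 3 electron-density regions.
C2 carries 3 σ bonds, plus one π bond, giving a steric number of 3, so it is sp2.
C3 has 4 σ bonds: steric number 4 → sp3.
C4: 3 σ bonds, plus one π bond — 3 electron domains, sp2.
C5 is sp2: 3 σ bonds, plus one π bond, 3 electron-density regions.
C6 has 4 σ bonds: steric number 4 → sp3.
C7 carries 3 σ bonds, plus one π bond, giving a steric number of 3, so it is sp2.
C8 has 3 σ bonds, plus one π bond: steric number 3 → sp2.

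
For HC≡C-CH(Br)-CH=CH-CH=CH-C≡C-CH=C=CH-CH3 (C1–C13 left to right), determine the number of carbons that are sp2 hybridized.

C1: sp
C2: sp
C3: sp3
C4: sp2 ✓
C5: sp2 ✓
C6: sp2 ✓
C7: sp2 ✓
C8: sp
C9: sp
C10: sp2 ✓
C11: sp
C12: sp2 ✓
C13: sp3
C4, C5, C6, C7, C10, C12 → 6 sp2 carbons.

6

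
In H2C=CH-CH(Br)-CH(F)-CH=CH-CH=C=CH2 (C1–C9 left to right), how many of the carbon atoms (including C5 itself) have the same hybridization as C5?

6

C5 is sp2 (one π bond).
C1: sp2 ✓
C2: sp2 ✓
C3: sp3
C4: sp3
C5: sp2 ✓
C6: sp2 ✓
C7: sp2 ✓
C8: sp
C9: sp2 ✓
6 carbons are sp2.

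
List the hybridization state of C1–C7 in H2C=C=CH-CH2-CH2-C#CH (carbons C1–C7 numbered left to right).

C1 (3 σ bonds, plus one π bond) has steric number 3: sp2.
C2 — 2 σ bonds, plus two π bonds. Steric number 2, so sp.
C3 (3 σ bonds, plus one π bond) has steric number 3: sp2.
C4: 4 σ bonds; 4 regions of electron density → sp3.
C5 carries 4 σ bonds, giving a steric number of 4, so it is sp3.
C6 is sp: 2 σ bonds, plus two π bonds, 2 electron-density regions.
C7: 2 σ bonds, plus two π bonds — 2 electron domains, sp.

C1 sp2, C2 sp, C3 sp2, C4 sp3, C5 sp3, C6 sp, C7 sp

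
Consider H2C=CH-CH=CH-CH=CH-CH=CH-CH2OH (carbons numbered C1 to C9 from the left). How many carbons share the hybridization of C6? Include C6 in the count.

C6 is sp2 (one π bond).
C1: sp2 ✓
C2: sp2 ✓
C3: sp2 ✓
C4: sp2 ✓
C5: sp2 ✓
C6: sp2 ✓
C7: sp2 ✓
C8: sp2 ✓
C9: sp3
8 carbons are sp2.

8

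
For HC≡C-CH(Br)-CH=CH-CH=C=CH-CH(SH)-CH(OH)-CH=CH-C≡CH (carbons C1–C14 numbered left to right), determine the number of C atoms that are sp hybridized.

5

C1: sp ✓
C2: sp ✓
C3: sp3
C4: sp2
C5: sp2
C6: sp2
C7: sp ✓
C8: sp2
C9: sp3
C10: sp3
C11: sp2
C12: sp2
C13: sp ✓
C14: sp ✓
C1, C2, C7, C13, C14 → 5 sp carbons.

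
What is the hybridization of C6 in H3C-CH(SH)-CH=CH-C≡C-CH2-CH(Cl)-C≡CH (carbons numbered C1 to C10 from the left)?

C6 is sp: 2 σ bonds, plus two π bonds, 2 electron-density regions.

sp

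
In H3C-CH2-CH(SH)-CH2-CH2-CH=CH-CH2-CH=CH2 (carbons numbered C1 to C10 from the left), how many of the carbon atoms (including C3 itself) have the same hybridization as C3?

6

C3 is sp3 (only σ bonds).
C1: sp3 ✓
C2: sp3 ✓
C3: sp3 ✓
C4: sp3 ✓
C5: sp3 ✓
C6: sp2
C7: sp2
C8: sp3 ✓
C9: sp2
C10: sp2
6 carbons are sp3.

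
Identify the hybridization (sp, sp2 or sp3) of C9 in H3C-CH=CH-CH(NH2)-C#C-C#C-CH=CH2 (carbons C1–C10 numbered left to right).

C9 (3 σ bonds, plus one π bond) has steric number 3: sp2.

sp²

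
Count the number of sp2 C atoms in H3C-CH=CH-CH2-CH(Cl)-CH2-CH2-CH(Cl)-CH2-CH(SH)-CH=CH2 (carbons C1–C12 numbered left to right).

C1: sp3
C2: sp2 ✓
C3: sp2 ✓
C4: sp3
C5: sp3
C6: sp3
C7: sp3
C8: sp3
C9: sp3
C10: sp3
C11: sp2 ✓
C12: sp2 ✓
C2, C3, C11, C12 → 4 sp2 carbons.

4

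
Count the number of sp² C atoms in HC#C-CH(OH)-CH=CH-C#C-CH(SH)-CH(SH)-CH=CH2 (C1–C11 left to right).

C1: sp
C2: sp
C3: sp3
C4: sp2 ✓
C5: sp2 ✓
C6: sp
C7: sp
C8: sp3
C9: sp3
C10: sp2 ✓
C11: sp2 ✓
C4, C5, C10, C11 → 4 sp2 carbons.

4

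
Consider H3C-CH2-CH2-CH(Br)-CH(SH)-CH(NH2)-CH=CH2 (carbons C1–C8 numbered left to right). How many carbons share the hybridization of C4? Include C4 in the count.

6

C4 is sp3 (only σ bonds).
C1: sp3 ✓
C2: sp3 ✓
C3: sp3 ✓
C4: sp3 ✓
C5: sp3 ✓
C6: sp3 ✓
C7: sp2
C8: sp2
6 carbons are sp3.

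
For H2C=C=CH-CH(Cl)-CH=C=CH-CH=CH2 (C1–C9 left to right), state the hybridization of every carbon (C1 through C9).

C1 sp2, C2 sp, C3 sp2, C4 sp3, C5 sp2, C6 sp, C7 sp2, C8 sp2, C9 sp2

C1 — 3 σ bonds, plus one π bond. Steric number 3, so sp2.
C2 — 2 σ bonds, plus two π bonds. Steric number 2, so sp.
C3 is sp2: 3 σ bonds, plus one π bond, 3 electron-density regions.
C4 — 4 σ bonds. Steric number 4, so sp3.
C5 carries 3 σ bonds, plus one π bond, giving a steric number of 3, so it is sp2.
C6 — 2 σ bonds, plus two π bonds. Steric number 2, so sp.
C7 — 3 σ bonds, plus one π bond. Steric number 3, so sp2.
C8 (3 σ bonds, plus one π bond) has steric number 3: sp2.
C9: 3 σ bonds, plus one π bond — 3 electron domains, sp2.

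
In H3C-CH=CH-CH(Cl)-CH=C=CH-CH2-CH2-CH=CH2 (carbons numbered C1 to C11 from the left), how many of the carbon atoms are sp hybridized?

C1: sp3
C2: sp2
C3: sp2
C4: sp3
C5: sp2
C6: sp ✓
C7: sp2
C8: sp3
C9: sp3
C10: sp2
C11: sp2
C6 → 1 sp carbon.

1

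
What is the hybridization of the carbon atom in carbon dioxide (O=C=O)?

Two σ bonds, two π bonds → steric number 2 → sp.

sp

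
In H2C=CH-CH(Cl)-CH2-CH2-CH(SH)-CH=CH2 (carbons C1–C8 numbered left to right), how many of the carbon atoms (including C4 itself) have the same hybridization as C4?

C4 is sp3 (only σ bonds).
C1: sp2
C2: sp2
C3: sp3 ✓
C4: sp3 ✓
C5: sp3 ✓
C6: sp3 ✓
C7: sp2
C8: sp2
4 carbons are sp3.

4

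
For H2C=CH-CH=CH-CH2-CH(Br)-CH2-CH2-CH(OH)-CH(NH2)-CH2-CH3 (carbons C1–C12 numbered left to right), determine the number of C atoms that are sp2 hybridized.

4

C1: sp2 ✓
C2: sp2 ✓
C3: sp2 ✓
C4: sp2 ✓
C5: sp3
C6: sp3
C7: sp3
C8: sp3
C9: sp3
C10: sp3
C11: sp3
C12: sp3
C1, C2, C3, C4 → 4 sp2 carbons.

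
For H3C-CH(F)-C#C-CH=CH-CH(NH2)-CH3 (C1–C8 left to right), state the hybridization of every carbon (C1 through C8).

C1 sp3, C2 sp3, C3 sp, C4 sp, C5 sp2, C6 sp2, C7 sp3, C8 sp3

C1: 4 σ bonds — 4 electron domains, sp3.
C2 (4 σ bonds) has steric number 4: sp3.
C3 — 2 σ bonds, plus two π bonds. Steric number 2, so sp.
C4 (2 σ bonds, plus two π bonds) has steric number 2: sp.
C5 (3 σ bonds, plus one π bond) has steric number 3: sp2.
C6: 3 σ bonds, plus one π bond — 3 electron domains, sp2.
C7 is sp3: 4 σ bonds, 4 electron-density regions.
C8 is sp3: 4 σ bonds, 4 electron-density regions.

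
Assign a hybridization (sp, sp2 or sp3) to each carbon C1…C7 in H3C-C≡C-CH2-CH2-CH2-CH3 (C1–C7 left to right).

C1 has 4 σ bonds: steric number 4 → sp3.
C2 (2 σ bonds, plus two π bonds) has steric number 2: sp.
C3 carries 2 σ bonds, plus two π bonds, giving a steric number of 2, so it is sp.
C4 is sp3: 4 σ bonds, 4 electron-density regions.
C5 (4 σ bonds) has steric number 4: sp3.
C6 is sp3: 4 σ bonds, 4 electron-density regions.
C7: 4 σ bonds — 4 electron domains, sp3.

C1 sp3, C2 sp, C3 sp, C4 sp3, C5 sp3, C6 sp3, C7 sp3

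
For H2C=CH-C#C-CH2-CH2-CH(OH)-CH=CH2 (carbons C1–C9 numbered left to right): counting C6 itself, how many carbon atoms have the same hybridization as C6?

3

C6 is sp3 (only σ bonds).
C1: sp2
C2: sp2
C3: sp
C4: sp
C5: sp3 ✓
C6: sp3 ✓
C7: sp3 ✓
C8: sp2
C9: sp2
3 carbons are sp3.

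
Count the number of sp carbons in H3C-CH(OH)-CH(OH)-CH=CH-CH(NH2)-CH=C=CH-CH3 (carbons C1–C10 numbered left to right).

1

C1: sp3
C2: sp3
C3: sp3
C4: sp2
C5: sp2
C6: sp3
C7: sp2
C8: sp ✓
C9: sp2
C10: sp3
C8 → 1 sp carbon.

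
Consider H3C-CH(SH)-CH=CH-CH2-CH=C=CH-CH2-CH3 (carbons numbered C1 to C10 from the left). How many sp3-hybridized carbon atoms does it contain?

C1: sp3 ✓
C2: sp3 ✓
C3: sp2
C4: sp2
C5: sp3 ✓
C6: sp2
C7: sp
C8: sp2
C9: sp3 ✓
C10: sp3 ✓
C1, C2, C5, C9, C10 → 5 sp3 carbons.

5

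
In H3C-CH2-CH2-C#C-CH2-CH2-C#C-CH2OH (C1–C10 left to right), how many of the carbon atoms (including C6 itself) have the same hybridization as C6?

6

C6 is sp3 (only σ bonds).
C1: sp3 ✓
C2: sp3 ✓
C3: sp3 ✓
C4: sp
C5: sp
C6: sp3 ✓
C7: sp3 ✓
C8: sp
C9: sp
C10: sp3 ✓
6 carbons are sp3.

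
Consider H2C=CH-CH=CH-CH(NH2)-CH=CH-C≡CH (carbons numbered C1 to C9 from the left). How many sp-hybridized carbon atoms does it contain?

C1: sp2
C2: sp2
C3: sp2
C4: sp2
C5: sp3
C6: sp2
C7: sp2
C8: sp ✓
C9: sp ✓
C8, C9 → 2 sp carbons.

2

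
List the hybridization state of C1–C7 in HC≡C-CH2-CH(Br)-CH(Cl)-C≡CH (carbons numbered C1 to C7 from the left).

C1 sp, C2 sp, C3 sp3, C4 sp3, C5 sp3, C6 sp, C7 sp

C1 (2 σ bonds, plus two π bonds) has steric number 2: sp.
C2: 2 σ bonds, plus two π bonds; 2 regions of electron density → sp.
C3: 4 σ bonds; 4 regions of electron density → sp3.
C4 is sp3: 4 σ bonds, 4 electron-density regions.
C5 carries 4 σ bonds, giving a steric number of 4, so it is sp3.
C6 has 2 σ bonds, plus two π bonds: steric number 2 → sp.
C7: 2 σ bonds, plus two π bonds; 2 regions of electron density → sp.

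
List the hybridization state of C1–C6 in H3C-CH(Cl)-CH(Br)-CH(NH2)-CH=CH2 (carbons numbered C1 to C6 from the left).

C1 sp3, C2 sp3, C3 sp3, C4 sp3, C5 sp2, C6 sp2

C1 (4 σ bonds) has steric number 4: sp3.
C2 (4 σ bonds) has steric number 4: sp3.
C3: 4 σ bonds; 4 regions of electron density → sp3.
C4 is sp3: 4 σ bonds, 4 electron-density regions.
C5 (3 σ bonds, plus one π bond) has steric number 3: sp2.
C6 — 3 σ bonds, plus one π bond. Steric number 3, so sp2.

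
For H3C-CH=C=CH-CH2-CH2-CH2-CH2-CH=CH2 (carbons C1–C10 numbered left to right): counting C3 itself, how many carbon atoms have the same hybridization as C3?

1

C3 is sp (two π bonds).
C1: sp3
C2: sp2
C3: sp ✓
C4: sp2
C5: sp3
C6: sp3
C7: sp3
C8: sp3
C9: sp2
C10: sp2
1 carbon is sp.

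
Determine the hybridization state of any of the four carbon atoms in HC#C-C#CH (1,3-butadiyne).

Every carbon is part of a C≡C triple bond: two σ regions → sp.

sp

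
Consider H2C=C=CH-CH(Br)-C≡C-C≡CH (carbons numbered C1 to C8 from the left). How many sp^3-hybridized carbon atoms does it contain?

1

C1: sp2
C2: sp
C3: sp2
C4: sp3 ✓
C5: sp
C6: sp
C7: sp
C8: sp
C4 → 1 sp3 carbon.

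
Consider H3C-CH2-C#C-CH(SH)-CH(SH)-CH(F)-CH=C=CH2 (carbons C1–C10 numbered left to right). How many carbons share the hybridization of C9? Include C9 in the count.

C9 is sp (two π bonds).
C1: sp3
C2: sp3
C3: sp ✓
C4: sp ✓
C5: sp3
C6: sp3
C7: sp3
C8: sp2
C9: sp ✓
C10: sp2
3 carbons are sp.

3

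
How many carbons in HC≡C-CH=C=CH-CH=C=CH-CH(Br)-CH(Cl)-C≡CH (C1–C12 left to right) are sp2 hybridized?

C1: sp
C2: sp
C3: sp2 ✓
C4: sp
C5: sp2 ✓
C6: sp2 ✓
C7: sp
C8: sp2 ✓
C9: sp3
C10: sp3
C11: sp
C12: sp
C3, C5, C6, C8 → 4 sp2 carbons.

4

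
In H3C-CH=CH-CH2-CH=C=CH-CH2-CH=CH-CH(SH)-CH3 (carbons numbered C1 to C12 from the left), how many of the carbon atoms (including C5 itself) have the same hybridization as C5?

6

C5 is sp2 (one π bond).
C1: sp3
C2: sp2 ✓
C3: sp2 ✓
C4: sp3
C5: sp2 ✓
C6: sp
C7: sp2 ✓
C8: sp3
C9: sp2 ✓
C10: sp2 ✓
C11: sp3
C12: sp3
6 carbons are sp2.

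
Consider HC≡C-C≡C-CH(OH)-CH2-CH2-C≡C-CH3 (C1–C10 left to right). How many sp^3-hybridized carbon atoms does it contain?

C1: sp
C2: sp
C3: sp
C4: sp
C5: sp3 ✓
C6: sp3 ✓
C7: sp3 ✓
C8: sp
C9: sp
C10: sp3 ✓
C5, C6, C7, C10 → 4 sp3 carbons.

4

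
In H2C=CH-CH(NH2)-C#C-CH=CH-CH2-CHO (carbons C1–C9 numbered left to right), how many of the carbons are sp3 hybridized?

2

C1: sp2
C2: sp2
C3: sp3 ✓
C4: sp
C5: sp
C6: sp2
C7: sp2
C8: sp3 ✓
C9: sp2
C3, C8 → 2 sp3 carbons.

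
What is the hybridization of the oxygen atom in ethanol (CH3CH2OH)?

sp³

The oxygen atom carries 2 σ bonds and 2 lone pairs, giving a steric number of 4, so it is sp3.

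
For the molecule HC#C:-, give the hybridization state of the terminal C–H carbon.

The terminal C–H carbon — 2 σ bonds, plus two π bonds. Steric number 2, so sp.

sp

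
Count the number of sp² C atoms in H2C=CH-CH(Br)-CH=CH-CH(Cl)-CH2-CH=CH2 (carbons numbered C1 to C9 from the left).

6

C1: sp2 ✓
C2: sp2 ✓
C3: sp3
C4: sp2 ✓
C5: sp2 ✓
C6: sp3
C7: sp3
C8: sp2 ✓
C9: sp2 ✓
C1, C2, C4, C5, C8, C9 → 6 sp2 carbons.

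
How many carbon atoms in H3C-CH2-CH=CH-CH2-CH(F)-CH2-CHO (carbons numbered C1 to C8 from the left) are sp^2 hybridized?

C1: sp3
C2: sp3
C3: sp2 ✓
C4: sp2 ✓
C5: sp3
C6: sp3
C7: sp3
C8: sp2 ✓
C3, C4, C8 → 3 sp2 carbons.

3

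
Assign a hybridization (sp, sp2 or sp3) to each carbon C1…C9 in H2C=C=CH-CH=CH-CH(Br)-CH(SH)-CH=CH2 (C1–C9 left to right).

C1 sp2, C2 sp, C3 sp2, C4 sp2, C5 sp2, C6 sp3, C7 sp3, C8 sp2, C9 sp2

C1 carries 3 σ bonds, plus one π bond, giving a steric number of 3, so it is sp2.
C2 (2 σ bonds, plus two π bonds) has steric number 2: sp.
C3: 3 σ bonds, plus one π bond — 3 electron domains, sp2.
C4 (3 σ bonds, plus one π bond) has steric number 3: sp2.
C5 has 3 σ bonds, plus one π bond: steric number 3 → sp2.
C6 has 4 σ bonds: steric number 4 → sp3.
C7: 4 σ bonds; 4 regions of electron density → sp3.
C8: 3 σ bonds, plus one π bond; 3 regions of electron density → sp2.
C9 has 3 σ bonds, plus one π bond: steric number 3 → sp2.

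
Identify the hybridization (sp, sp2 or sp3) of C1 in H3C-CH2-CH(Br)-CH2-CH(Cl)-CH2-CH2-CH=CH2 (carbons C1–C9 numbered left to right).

sp³

C1: 4 σ bonds; 4 regions of electron density → sp3.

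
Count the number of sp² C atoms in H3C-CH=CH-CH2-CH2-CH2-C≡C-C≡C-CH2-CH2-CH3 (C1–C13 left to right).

2

C1: sp3
C2: sp2 ✓
C3: sp2 ✓
C4: sp3
C5: sp3
C6: sp3
C7: sp
C8: sp
C9: sp
C10: sp
C11: sp3
C12: sp3
C13: sp3
C2, C3 → 2 sp2 carbons.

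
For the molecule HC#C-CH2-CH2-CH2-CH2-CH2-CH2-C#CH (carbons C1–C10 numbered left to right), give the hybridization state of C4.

C4 — 4 σ bonds. Steric number 4, so sp3.

sp^3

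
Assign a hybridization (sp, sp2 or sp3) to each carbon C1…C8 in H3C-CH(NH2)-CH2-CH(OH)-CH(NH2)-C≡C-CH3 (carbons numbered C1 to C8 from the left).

C1 has 4 σ bonds: steric number 4 → sp3.
C2 (4 σ bonds) has steric number 4: sp3.
C3 — 4 σ bonds. Steric number 4, so sp3.
C4 is sp3: 4 σ bonds, 4 electron-density regions.
C5 — 4 σ bonds. Steric number 4, so sp3.
C6 carries 2 σ bonds, plus two π bonds, giving a steric number of 2, so it is sp.
C7 — 2 σ bonds, plus two π bonds. Steric number 2, so sp.
C8: 4 σ bonds; 4 regions of electron density → sp3.

C1 sp3, C2 sp3, C3 sp3, C4 sp3, C5 sp3, C6 sp, C7 sp, C8 sp3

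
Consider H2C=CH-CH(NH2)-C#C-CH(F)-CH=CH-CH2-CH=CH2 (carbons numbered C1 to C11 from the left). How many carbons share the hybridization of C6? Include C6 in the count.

3

C6 is sp3 (only σ bonds).
C1: sp2
C2: sp2
C3: sp3 ✓
C4: sp
C5: sp
C6: sp3 ✓
C7: sp2
C8: sp2
C9: sp3 ✓
C10: sp2
C11: sp2
3 carbons are sp3.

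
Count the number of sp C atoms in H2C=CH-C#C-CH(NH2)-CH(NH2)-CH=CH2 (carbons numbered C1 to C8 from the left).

2

C1: sp2
C2: sp2
C3: sp ✓
C4: sp ✓
C5: sp3
C6: sp3
C7: sp2
C8: sp2
C3, C4 → 2 sp carbons.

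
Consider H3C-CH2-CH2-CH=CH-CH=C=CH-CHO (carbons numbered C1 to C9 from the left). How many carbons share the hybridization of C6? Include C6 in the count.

C6 is sp2 (one π bond).
C1: sp3
C2: sp3
C3: sp3
C4: sp2 ✓
C5: sp2 ✓
C6: sp2 ✓
C7: sp
C8: sp2 ✓
C9: sp2 ✓
5 carbons are sp2.

5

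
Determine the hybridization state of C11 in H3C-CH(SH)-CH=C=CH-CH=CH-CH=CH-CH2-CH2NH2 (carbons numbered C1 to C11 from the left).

sp^3

C11 is sp3: 4 σ bonds, 4 electron-density regions.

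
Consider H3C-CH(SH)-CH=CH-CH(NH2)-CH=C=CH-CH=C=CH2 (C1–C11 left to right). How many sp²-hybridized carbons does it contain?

C1: sp3
C2: sp3
C3: sp2 ✓
C4: sp2 ✓
C5: sp3
C6: sp2 ✓
C7: sp
C8: sp2 ✓
C9: sp2 ✓
C10: sp
C11: sp2 ✓
C3, C4, C6, C8, C9, C11 → 6 sp2 carbons.

6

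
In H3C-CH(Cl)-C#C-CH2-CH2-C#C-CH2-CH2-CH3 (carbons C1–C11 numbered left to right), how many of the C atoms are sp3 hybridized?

C1: sp3 ✓
C2: sp3 ✓
C3: sp
C4: sp
C5: sp3 ✓
C6: sp3 ✓
C7: sp
C8: sp
C9: sp3 ✓
C10: sp3 ✓
C11: sp3 ✓
C1, C2, C5, C6, C9, C10, C11 → 7 sp3 carbons.

7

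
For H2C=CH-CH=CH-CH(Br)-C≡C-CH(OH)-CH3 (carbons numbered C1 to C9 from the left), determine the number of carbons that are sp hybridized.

2

C1: sp2
C2: sp2
C3: sp2
C4: sp2
C5: sp3
C6: sp ✓
C7: sp ✓
C8: sp3
C9: sp3
C6, C7 → 2 sp carbons.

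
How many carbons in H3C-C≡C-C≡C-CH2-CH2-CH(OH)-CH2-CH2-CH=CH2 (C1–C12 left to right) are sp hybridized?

C1: sp3
C2: sp ✓
C3: sp ✓
C4: sp ✓
C5: sp ✓
C6: sp3
C7: sp3
C8: sp3
C9: sp3
C10: sp3
C11: sp2
C12: sp2
C2, C3, C4, C5 → 4 sp carbons.

4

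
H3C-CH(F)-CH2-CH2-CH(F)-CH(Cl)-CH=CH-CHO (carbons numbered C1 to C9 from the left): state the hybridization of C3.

C3 carries 4 σ bonds, giving a steric number of 4, so it is sp3.

sp3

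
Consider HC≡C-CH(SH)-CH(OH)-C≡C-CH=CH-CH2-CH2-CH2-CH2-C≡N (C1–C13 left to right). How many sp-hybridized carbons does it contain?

5

C1: sp ✓
C2: sp ✓
C3: sp3
C4: sp3
C5: sp ✓
C6: sp ✓
C7: sp2
C8: sp2
C9: sp3
C10: sp3
C11: sp3
C12: sp3
C13: sp ✓
C1, C2, C5, C6, C13 → 5 sp carbons.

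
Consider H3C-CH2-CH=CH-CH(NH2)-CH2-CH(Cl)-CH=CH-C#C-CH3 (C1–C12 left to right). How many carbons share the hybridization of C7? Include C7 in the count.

C7 is sp3 (only σ bonds).
C1: sp3 ✓
C2: sp3 ✓
C3: sp2
C4: sp2
C5: sp3 ✓
C6: sp3 ✓
C7: sp3 ✓
C8: sp2
C9: sp2
C10: sp
C11: sp
C12: sp3 ✓
6 carbons are sp3.

6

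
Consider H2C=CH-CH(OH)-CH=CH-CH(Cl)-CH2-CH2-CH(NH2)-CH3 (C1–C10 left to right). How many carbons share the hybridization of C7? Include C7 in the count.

C7 is sp3 (only σ bonds).
C1: sp2
C2: sp2
C3: sp3 ✓
C4: sp2
C5: sp2
C6: sp3 ✓
C7: sp3 ✓
C8: sp3 ✓
C9: sp3 ✓
C10: sp3 ✓
6 carbons are sp3.

6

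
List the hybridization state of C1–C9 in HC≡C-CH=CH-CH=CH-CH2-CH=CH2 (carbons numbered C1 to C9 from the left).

C1 sp, C2 sp, C3 sp2, C4 sp2, C5 sp2, C6 sp2, C7 sp3, C8 sp2, C9 sp2

C1: 2 σ bonds, plus two π bonds — 2 electron domains, sp.
C2 carries 2 σ bonds, plus two π bonds, giving a steric number of 2, so it is sp.
C3 has 3 σ bonds, plus one π bond: steric number 3 → sp2.
C4 — 3 σ bonds, plus one π bond. Steric number 3, so sp2.
C5 — 3 σ bonds, plus one π bond. Steric number 3, so sp2.
C6 has 3 σ bonds, plus one π bond: steric number 3 → sp2.
C7 (4 σ bonds) has steric number 4: sp3.
C8 has 3 σ bonds, plus one π bond: steric number 3 → sp2.
C9 has 3 σ bonds, plus one π bond: steric number 3 → sp2.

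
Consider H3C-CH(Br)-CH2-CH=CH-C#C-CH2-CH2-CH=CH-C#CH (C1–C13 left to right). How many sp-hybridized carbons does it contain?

4

C1: sp3
C2: sp3
C3: sp3
C4: sp2
C5: sp2
C6: sp ✓
C7: sp ✓
C8: sp3
C9: sp3
C10: sp2
C11: sp2
C12: sp ✓
C13: sp ✓
C6, C7, C12, C13 → 4 sp carbons.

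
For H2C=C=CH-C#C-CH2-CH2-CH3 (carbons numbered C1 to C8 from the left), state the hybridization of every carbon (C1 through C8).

C1 carries 3 σ bonds, plus one π bond, giving a steric number of 3, so it is sp2.
C2 — 2 σ bonds, plus two π bonds. Steric number 2, so sp.
C3: 3 σ bonds, plus one π bond; 3 regions of electron density → sp2.
C4 has 2 σ bonds, plus two π bonds: steric number 2 → sp.
C5 has 2 σ bonds, plus two π bonds: steric number 2 → sp.
C6 — 4 σ bonds. Steric number 4, so sp3.
C7: 4 σ bonds — 4 electron domains, sp3.
C8: 4 σ bonds — 4 electron domains, sp3.

C1 sp2, C2 sp, C3 sp2, C4 sp, C5 sp, C6 sp3, C7 sp3, C8 sp3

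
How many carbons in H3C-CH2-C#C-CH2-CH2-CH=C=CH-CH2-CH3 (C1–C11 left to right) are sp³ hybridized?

C1: sp3 ✓
C2: sp3 ✓
C3: sp
C4: sp
C5: sp3 ✓
C6: sp3 ✓
C7: sp2
C8: sp
C9: sp2
C10: sp3 ✓
C11: sp3 ✓
C1, C2, C5, C6, C10, C11 → 6 sp3 carbons.

6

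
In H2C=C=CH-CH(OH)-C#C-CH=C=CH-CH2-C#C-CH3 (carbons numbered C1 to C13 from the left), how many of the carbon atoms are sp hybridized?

6

C1: sp2
C2: sp ✓
C3: sp2
C4: sp3
C5: sp ✓
C6: sp ✓
C7: sp2
C8: sp ✓
C9: sp2
C10: sp3
C11: sp ✓
C12: sp ✓
C13: sp3
C2, C5, C6, C8, C11, C12 → 6 sp carbons.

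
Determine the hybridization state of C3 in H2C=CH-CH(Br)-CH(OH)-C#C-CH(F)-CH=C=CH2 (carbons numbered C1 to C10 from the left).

C3 has 4 σ bonds: steric number 4 → sp3.

sp^3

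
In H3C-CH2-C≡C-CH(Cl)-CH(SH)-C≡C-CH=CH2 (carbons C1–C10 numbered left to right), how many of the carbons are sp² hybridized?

2

C1: sp3
C2: sp3
C3: sp
C4: sp
C5: sp3
C6: sp3
C7: sp
C8: sp
C9: sp2 ✓
C10: sp2 ✓
C9, C10 → 2 sp2 carbons.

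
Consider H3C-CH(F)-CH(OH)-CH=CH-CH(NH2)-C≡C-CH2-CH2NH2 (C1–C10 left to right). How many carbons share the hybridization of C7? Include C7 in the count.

C7 is sp (two π bonds).
C1: sp3
C2: sp3
C3: sp3
C4: sp2
C5: sp2
C6: sp3
C7: sp ✓
C8: sp ✓
C9: sp3
C10: sp3
2 carbons are sp.

2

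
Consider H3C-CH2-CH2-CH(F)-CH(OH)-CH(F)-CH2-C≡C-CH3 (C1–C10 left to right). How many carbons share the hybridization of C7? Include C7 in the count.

C7 is sp3 (only σ bonds).
C1: sp3 ✓
C2: sp3 ✓
C3: sp3 ✓
C4: sp3 ✓
C5: sp3 ✓
C6: sp3 ✓
C7: sp3 ✓
C8: sp
C9: sp
C10: sp3 ✓
8 carbons are sp3.

8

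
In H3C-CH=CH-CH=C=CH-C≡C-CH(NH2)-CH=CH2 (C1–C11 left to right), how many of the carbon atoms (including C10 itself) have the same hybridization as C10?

6

C10 is sp2 (one π bond).
C1: sp3
C2: sp2 ✓
C3: sp2 ✓
C4: sp2 ✓
C5: sp
C6: sp2 ✓
C7: sp
C8: sp
C9: sp3
C10: sp2 ✓
C11: sp2 ✓
6 carbons are sp2.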